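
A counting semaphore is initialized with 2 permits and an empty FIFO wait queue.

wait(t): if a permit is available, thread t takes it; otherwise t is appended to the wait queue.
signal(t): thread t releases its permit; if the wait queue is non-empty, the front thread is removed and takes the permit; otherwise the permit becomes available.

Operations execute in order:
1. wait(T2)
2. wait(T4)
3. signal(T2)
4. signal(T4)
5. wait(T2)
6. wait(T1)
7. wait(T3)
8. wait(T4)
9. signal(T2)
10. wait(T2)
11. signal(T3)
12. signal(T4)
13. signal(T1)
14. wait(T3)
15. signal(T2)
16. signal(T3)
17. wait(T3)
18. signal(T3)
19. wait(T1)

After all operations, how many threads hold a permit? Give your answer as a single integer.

Answer: 1

Derivation:
Step 1: wait(T2) -> count=1 queue=[] holders={T2}
Step 2: wait(T4) -> count=0 queue=[] holders={T2,T4}
Step 3: signal(T2) -> count=1 queue=[] holders={T4}
Step 4: signal(T4) -> count=2 queue=[] holders={none}
Step 5: wait(T2) -> count=1 queue=[] holders={T2}
Step 6: wait(T1) -> count=0 queue=[] holders={T1,T2}
Step 7: wait(T3) -> count=0 queue=[T3] holders={T1,T2}
Step 8: wait(T4) -> count=0 queue=[T3,T4] holders={T1,T2}
Step 9: signal(T2) -> count=0 queue=[T4] holders={T1,T3}
Step 10: wait(T2) -> count=0 queue=[T4,T2] holders={T1,T3}
Step 11: signal(T3) -> count=0 queue=[T2] holders={T1,T4}
Step 12: signal(T4) -> count=0 queue=[] holders={T1,T2}
Step 13: signal(T1) -> count=1 queue=[] holders={T2}
Step 14: wait(T3) -> count=0 queue=[] holders={T2,T3}
Step 15: signal(T2) -> count=1 queue=[] holders={T3}
Step 16: signal(T3) -> count=2 queue=[] holders={none}
Step 17: wait(T3) -> count=1 queue=[] holders={T3}
Step 18: signal(T3) -> count=2 queue=[] holders={none}
Step 19: wait(T1) -> count=1 queue=[] holders={T1}
Final holders: {T1} -> 1 thread(s)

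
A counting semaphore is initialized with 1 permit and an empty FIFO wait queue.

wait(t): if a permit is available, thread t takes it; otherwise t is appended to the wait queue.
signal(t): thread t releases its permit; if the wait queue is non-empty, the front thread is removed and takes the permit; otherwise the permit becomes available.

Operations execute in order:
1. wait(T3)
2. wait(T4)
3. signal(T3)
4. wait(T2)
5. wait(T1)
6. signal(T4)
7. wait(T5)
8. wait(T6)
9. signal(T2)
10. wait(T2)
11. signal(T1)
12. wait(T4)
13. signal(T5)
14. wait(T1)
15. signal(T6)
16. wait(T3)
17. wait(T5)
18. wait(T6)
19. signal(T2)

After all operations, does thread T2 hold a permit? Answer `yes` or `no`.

Step 1: wait(T3) -> count=0 queue=[] holders={T3}
Step 2: wait(T4) -> count=0 queue=[T4] holders={T3}
Step 3: signal(T3) -> count=0 queue=[] holders={T4}
Step 4: wait(T2) -> count=0 queue=[T2] holders={T4}
Step 5: wait(T1) -> count=0 queue=[T2,T1] holders={T4}
Step 6: signal(T4) -> count=0 queue=[T1] holders={T2}
Step 7: wait(T5) -> count=0 queue=[T1,T5] holders={T2}
Step 8: wait(T6) -> count=0 queue=[T1,T5,T6] holders={T2}
Step 9: signal(T2) -> count=0 queue=[T5,T6] holders={T1}
Step 10: wait(T2) -> count=0 queue=[T5,T6,T2] holders={T1}
Step 11: signal(T1) -> count=0 queue=[T6,T2] holders={T5}
Step 12: wait(T4) -> count=0 queue=[T6,T2,T4] holders={T5}
Step 13: signal(T5) -> count=0 queue=[T2,T4] holders={T6}
Step 14: wait(T1) -> count=0 queue=[T2,T4,T1] holders={T6}
Step 15: signal(T6) -> count=0 queue=[T4,T1] holders={T2}
Step 16: wait(T3) -> count=0 queue=[T4,T1,T3] holders={T2}
Step 17: wait(T5) -> count=0 queue=[T4,T1,T3,T5] holders={T2}
Step 18: wait(T6) -> count=0 queue=[T4,T1,T3,T5,T6] holders={T2}
Step 19: signal(T2) -> count=0 queue=[T1,T3,T5,T6] holders={T4}
Final holders: {T4} -> T2 not in holders

Answer: no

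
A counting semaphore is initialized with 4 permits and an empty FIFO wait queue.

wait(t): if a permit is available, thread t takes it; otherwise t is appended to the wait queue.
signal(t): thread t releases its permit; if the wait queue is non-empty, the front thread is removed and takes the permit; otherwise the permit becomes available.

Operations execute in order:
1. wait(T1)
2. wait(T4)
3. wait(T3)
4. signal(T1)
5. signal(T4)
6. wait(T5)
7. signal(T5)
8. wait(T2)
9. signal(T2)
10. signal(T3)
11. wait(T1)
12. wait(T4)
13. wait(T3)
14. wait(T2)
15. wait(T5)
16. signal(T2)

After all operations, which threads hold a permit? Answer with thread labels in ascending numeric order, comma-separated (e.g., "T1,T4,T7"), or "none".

Step 1: wait(T1) -> count=3 queue=[] holders={T1}
Step 2: wait(T4) -> count=2 queue=[] holders={T1,T4}
Step 3: wait(T3) -> count=1 queue=[] holders={T1,T3,T4}
Step 4: signal(T1) -> count=2 queue=[] holders={T3,T4}
Step 5: signal(T4) -> count=3 queue=[] holders={T3}
Step 6: wait(T5) -> count=2 queue=[] holders={T3,T5}
Step 7: signal(T5) -> count=3 queue=[] holders={T3}
Step 8: wait(T2) -> count=2 queue=[] holders={T2,T3}
Step 9: signal(T2) -> count=3 queue=[] holders={T3}
Step 10: signal(T3) -> count=4 queue=[] holders={none}
Step 11: wait(T1) -> count=3 queue=[] holders={T1}
Step 12: wait(T4) -> count=2 queue=[] holders={T1,T4}
Step 13: wait(T3) -> count=1 queue=[] holders={T1,T3,T4}
Step 14: wait(T2) -> count=0 queue=[] holders={T1,T2,T3,T4}
Step 15: wait(T5) -> count=0 queue=[T5] holders={T1,T2,T3,T4}
Step 16: signal(T2) -> count=0 queue=[] holders={T1,T3,T4,T5}
Final holders: T1,T3,T4,T5

Answer: T1,T3,T4,T5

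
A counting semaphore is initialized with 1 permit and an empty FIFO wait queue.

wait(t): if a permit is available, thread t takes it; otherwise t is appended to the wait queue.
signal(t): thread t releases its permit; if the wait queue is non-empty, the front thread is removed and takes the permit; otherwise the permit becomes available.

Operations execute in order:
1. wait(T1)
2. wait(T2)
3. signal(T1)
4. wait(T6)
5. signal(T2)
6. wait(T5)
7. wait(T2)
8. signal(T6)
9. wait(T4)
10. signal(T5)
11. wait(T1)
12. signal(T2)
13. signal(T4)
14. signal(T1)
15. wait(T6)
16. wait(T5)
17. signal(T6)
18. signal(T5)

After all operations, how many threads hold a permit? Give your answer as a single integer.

Step 1: wait(T1) -> count=0 queue=[] holders={T1}
Step 2: wait(T2) -> count=0 queue=[T2] holders={T1}
Step 3: signal(T1) -> count=0 queue=[] holders={T2}
Step 4: wait(T6) -> count=0 queue=[T6] holders={T2}
Step 5: signal(T2) -> count=0 queue=[] holders={T6}
Step 6: wait(T5) -> count=0 queue=[T5] holders={T6}
Step 7: wait(T2) -> count=0 queue=[T5,T2] holders={T6}
Step 8: signal(T6) -> count=0 queue=[T2] holders={T5}
Step 9: wait(T4) -> count=0 queue=[T2,T4] holders={T5}
Step 10: signal(T5) -> count=0 queue=[T4] holders={T2}
Step 11: wait(T1) -> count=0 queue=[T4,T1] holders={T2}
Step 12: signal(T2) -> count=0 queue=[T1] holders={T4}
Step 13: signal(T4) -> count=0 queue=[] holders={T1}
Step 14: signal(T1) -> count=1 queue=[] holders={none}
Step 15: wait(T6) -> count=0 queue=[] holders={T6}
Step 16: wait(T5) -> count=0 queue=[T5] holders={T6}
Step 17: signal(T6) -> count=0 queue=[] holders={T5}
Step 18: signal(T5) -> count=1 queue=[] holders={none}
Final holders: {none} -> 0 thread(s)

Answer: 0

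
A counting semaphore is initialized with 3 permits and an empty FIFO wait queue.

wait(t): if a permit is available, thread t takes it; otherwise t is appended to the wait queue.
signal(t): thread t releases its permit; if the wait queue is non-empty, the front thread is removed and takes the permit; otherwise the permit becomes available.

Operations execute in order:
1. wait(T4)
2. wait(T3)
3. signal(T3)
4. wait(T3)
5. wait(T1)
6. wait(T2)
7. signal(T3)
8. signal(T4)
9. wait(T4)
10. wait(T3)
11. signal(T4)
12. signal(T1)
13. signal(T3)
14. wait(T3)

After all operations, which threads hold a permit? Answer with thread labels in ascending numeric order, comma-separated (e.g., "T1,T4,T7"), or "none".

Answer: T2,T3

Derivation:
Step 1: wait(T4) -> count=2 queue=[] holders={T4}
Step 2: wait(T3) -> count=1 queue=[] holders={T3,T4}
Step 3: signal(T3) -> count=2 queue=[] holders={T4}
Step 4: wait(T3) -> count=1 queue=[] holders={T3,T4}
Step 5: wait(T1) -> count=0 queue=[] holders={T1,T3,T4}
Step 6: wait(T2) -> count=0 queue=[T2] holders={T1,T3,T4}
Step 7: signal(T3) -> count=0 queue=[] holders={T1,T2,T4}
Step 8: signal(T4) -> count=1 queue=[] holders={T1,T2}
Step 9: wait(T4) -> count=0 queue=[] holders={T1,T2,T4}
Step 10: wait(T3) -> count=0 queue=[T3] holders={T1,T2,T4}
Step 11: signal(T4) -> count=0 queue=[] holders={T1,T2,T3}
Step 12: signal(T1) -> count=1 queue=[] holders={T2,T3}
Step 13: signal(T3) -> count=2 queue=[] holders={T2}
Step 14: wait(T3) -> count=1 queue=[] holders={T2,T3}
Final holders: T2,T3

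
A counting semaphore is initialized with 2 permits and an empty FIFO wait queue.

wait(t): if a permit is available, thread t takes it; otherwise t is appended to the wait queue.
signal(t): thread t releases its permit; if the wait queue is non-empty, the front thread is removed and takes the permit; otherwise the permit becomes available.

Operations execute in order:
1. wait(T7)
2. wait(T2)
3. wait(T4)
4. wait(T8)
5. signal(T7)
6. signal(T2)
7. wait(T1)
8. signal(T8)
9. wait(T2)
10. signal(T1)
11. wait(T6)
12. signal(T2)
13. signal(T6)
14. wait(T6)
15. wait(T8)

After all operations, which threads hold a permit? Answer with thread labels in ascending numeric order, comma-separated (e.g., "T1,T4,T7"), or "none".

Answer: T4,T6

Derivation:
Step 1: wait(T7) -> count=1 queue=[] holders={T7}
Step 2: wait(T2) -> count=0 queue=[] holders={T2,T7}
Step 3: wait(T4) -> count=0 queue=[T4] holders={T2,T7}
Step 4: wait(T8) -> count=0 queue=[T4,T8] holders={T2,T7}
Step 5: signal(T7) -> count=0 queue=[T8] holders={T2,T4}
Step 6: signal(T2) -> count=0 queue=[] holders={T4,T8}
Step 7: wait(T1) -> count=0 queue=[T1] holders={T4,T8}
Step 8: signal(T8) -> count=0 queue=[] holders={T1,T4}
Step 9: wait(T2) -> count=0 queue=[T2] holders={T1,T4}
Step 10: signal(T1) -> count=0 queue=[] holders={T2,T4}
Step 11: wait(T6) -> count=0 queue=[T6] holders={T2,T4}
Step 12: signal(T2) -> count=0 queue=[] holders={T4,T6}
Step 13: signal(T6) -> count=1 queue=[] holders={T4}
Step 14: wait(T6) -> count=0 queue=[] holders={T4,T6}
Step 15: wait(T8) -> count=0 queue=[T8] holders={T4,T6}
Final holders: T4,T6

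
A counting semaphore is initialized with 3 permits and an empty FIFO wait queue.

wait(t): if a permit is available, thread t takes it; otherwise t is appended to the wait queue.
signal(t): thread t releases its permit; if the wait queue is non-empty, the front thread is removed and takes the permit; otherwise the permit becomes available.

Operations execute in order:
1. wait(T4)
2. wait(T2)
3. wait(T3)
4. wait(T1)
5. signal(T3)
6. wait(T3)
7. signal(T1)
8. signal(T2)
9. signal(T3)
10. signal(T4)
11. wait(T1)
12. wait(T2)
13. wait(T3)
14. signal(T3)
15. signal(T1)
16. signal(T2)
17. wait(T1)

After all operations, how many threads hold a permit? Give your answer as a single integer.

Answer: 1

Derivation:
Step 1: wait(T4) -> count=2 queue=[] holders={T4}
Step 2: wait(T2) -> count=1 queue=[] holders={T2,T4}
Step 3: wait(T3) -> count=0 queue=[] holders={T2,T3,T4}
Step 4: wait(T1) -> count=0 queue=[T1] holders={T2,T3,T4}
Step 5: signal(T3) -> count=0 queue=[] holders={T1,T2,T4}
Step 6: wait(T3) -> count=0 queue=[T3] holders={T1,T2,T4}
Step 7: signal(T1) -> count=0 queue=[] holders={T2,T3,T4}
Step 8: signal(T2) -> count=1 queue=[] holders={T3,T4}
Step 9: signal(T3) -> count=2 queue=[] holders={T4}
Step 10: signal(T4) -> count=3 queue=[] holders={none}
Step 11: wait(T1) -> count=2 queue=[] holders={T1}
Step 12: wait(T2) -> count=1 queue=[] holders={T1,T2}
Step 13: wait(T3) -> count=0 queue=[] holders={T1,T2,T3}
Step 14: signal(T3) -> count=1 queue=[] holders={T1,T2}
Step 15: signal(T1) -> count=2 queue=[] holders={T2}
Step 16: signal(T2) -> count=3 queue=[] holders={none}
Step 17: wait(T1) -> count=2 queue=[] holders={T1}
Final holders: {T1} -> 1 thread(s)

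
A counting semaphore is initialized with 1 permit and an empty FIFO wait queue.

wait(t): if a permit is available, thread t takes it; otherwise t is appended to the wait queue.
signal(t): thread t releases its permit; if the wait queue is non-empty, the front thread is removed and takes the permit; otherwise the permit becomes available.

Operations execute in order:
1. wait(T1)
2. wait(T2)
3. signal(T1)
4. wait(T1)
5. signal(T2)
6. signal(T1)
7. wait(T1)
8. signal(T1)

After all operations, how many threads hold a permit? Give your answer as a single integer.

Answer: 0

Derivation:
Step 1: wait(T1) -> count=0 queue=[] holders={T1}
Step 2: wait(T2) -> count=0 queue=[T2] holders={T1}
Step 3: signal(T1) -> count=0 queue=[] holders={T2}
Step 4: wait(T1) -> count=0 queue=[T1] holders={T2}
Step 5: signal(T2) -> count=0 queue=[] holders={T1}
Step 6: signal(T1) -> count=1 queue=[] holders={none}
Step 7: wait(T1) -> count=0 queue=[] holders={T1}
Step 8: signal(T1) -> count=1 queue=[] holders={none}
Final holders: {none} -> 0 thread(s)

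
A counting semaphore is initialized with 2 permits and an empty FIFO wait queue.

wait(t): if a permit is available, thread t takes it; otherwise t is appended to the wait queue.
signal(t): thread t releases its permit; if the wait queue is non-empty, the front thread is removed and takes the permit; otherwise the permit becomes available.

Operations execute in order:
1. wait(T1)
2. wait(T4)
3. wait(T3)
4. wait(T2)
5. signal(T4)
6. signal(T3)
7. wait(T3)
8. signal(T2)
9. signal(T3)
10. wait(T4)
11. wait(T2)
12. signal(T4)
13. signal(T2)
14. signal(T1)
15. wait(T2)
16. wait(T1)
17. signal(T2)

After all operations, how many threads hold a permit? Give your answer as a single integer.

Answer: 1

Derivation:
Step 1: wait(T1) -> count=1 queue=[] holders={T1}
Step 2: wait(T4) -> count=0 queue=[] holders={T1,T4}
Step 3: wait(T3) -> count=0 queue=[T3] holders={T1,T4}
Step 4: wait(T2) -> count=0 queue=[T3,T2] holders={T1,T4}
Step 5: signal(T4) -> count=0 queue=[T2] holders={T1,T3}
Step 6: signal(T3) -> count=0 queue=[] holders={T1,T2}
Step 7: wait(T3) -> count=0 queue=[T3] holders={T1,T2}
Step 8: signal(T2) -> count=0 queue=[] holders={T1,T3}
Step 9: signal(T3) -> count=1 queue=[] holders={T1}
Step 10: wait(T4) -> count=0 queue=[] holders={T1,T4}
Step 11: wait(T2) -> count=0 queue=[T2] holders={T1,T4}
Step 12: signal(T4) -> count=0 queue=[] holders={T1,T2}
Step 13: signal(T2) -> count=1 queue=[] holders={T1}
Step 14: signal(T1) -> count=2 queue=[] holders={none}
Step 15: wait(T2) -> count=1 queue=[] holders={T2}
Step 16: wait(T1) -> count=0 queue=[] holders={T1,T2}
Step 17: signal(T2) -> count=1 queue=[] holders={T1}
Final holders: {T1} -> 1 thread(s)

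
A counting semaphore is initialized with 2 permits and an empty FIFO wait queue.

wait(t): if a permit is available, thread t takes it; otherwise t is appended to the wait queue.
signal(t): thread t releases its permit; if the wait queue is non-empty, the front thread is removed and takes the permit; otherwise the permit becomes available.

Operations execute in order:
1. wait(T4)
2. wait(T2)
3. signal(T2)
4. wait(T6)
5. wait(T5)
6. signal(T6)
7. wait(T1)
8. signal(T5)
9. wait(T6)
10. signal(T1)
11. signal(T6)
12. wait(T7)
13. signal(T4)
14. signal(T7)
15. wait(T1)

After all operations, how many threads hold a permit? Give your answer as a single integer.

Step 1: wait(T4) -> count=1 queue=[] holders={T4}
Step 2: wait(T2) -> count=0 queue=[] holders={T2,T4}
Step 3: signal(T2) -> count=1 queue=[] holders={T4}
Step 4: wait(T6) -> count=0 queue=[] holders={T4,T6}
Step 5: wait(T5) -> count=0 queue=[T5] holders={T4,T6}
Step 6: signal(T6) -> count=0 queue=[] holders={T4,T5}
Step 7: wait(T1) -> count=0 queue=[T1] holders={T4,T5}
Step 8: signal(T5) -> count=0 queue=[] holders={T1,T4}
Step 9: wait(T6) -> count=0 queue=[T6] holders={T1,T4}
Step 10: signal(T1) -> count=0 queue=[] holders={T4,T6}
Step 11: signal(T6) -> count=1 queue=[] holders={T4}
Step 12: wait(T7) -> count=0 queue=[] holders={T4,T7}
Step 13: signal(T4) -> count=1 queue=[] holders={T7}
Step 14: signal(T7) -> count=2 queue=[] holders={none}
Step 15: wait(T1) -> count=1 queue=[] holders={T1}
Final holders: {T1} -> 1 thread(s)

Answer: 1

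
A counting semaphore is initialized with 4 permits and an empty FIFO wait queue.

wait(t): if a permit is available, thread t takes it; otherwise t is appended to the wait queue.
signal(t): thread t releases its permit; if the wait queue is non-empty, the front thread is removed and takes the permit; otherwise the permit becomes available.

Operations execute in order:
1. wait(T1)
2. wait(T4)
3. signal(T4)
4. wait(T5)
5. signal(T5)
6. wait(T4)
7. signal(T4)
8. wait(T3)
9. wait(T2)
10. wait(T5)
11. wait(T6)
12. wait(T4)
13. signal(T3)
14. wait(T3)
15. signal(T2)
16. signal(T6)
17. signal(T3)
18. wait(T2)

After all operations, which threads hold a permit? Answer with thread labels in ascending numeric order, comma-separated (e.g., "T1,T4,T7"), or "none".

Answer: T1,T2,T4,T5

Derivation:
Step 1: wait(T1) -> count=3 queue=[] holders={T1}
Step 2: wait(T4) -> count=2 queue=[] holders={T1,T4}
Step 3: signal(T4) -> count=3 queue=[] holders={T1}
Step 4: wait(T5) -> count=2 queue=[] holders={T1,T5}
Step 5: signal(T5) -> count=3 queue=[] holders={T1}
Step 6: wait(T4) -> count=2 queue=[] holders={T1,T4}
Step 7: signal(T4) -> count=3 queue=[] holders={T1}
Step 8: wait(T3) -> count=2 queue=[] holders={T1,T3}
Step 9: wait(T2) -> count=1 queue=[] holders={T1,T2,T3}
Step 10: wait(T5) -> count=0 queue=[] holders={T1,T2,T3,T5}
Step 11: wait(T6) -> count=0 queue=[T6] holders={T1,T2,T3,T5}
Step 12: wait(T4) -> count=0 queue=[T6,T4] holders={T1,T2,T3,T5}
Step 13: signal(T3) -> count=0 queue=[T4] holders={T1,T2,T5,T6}
Step 14: wait(T3) -> count=0 queue=[T4,T3] holders={T1,T2,T5,T6}
Step 15: signal(T2) -> count=0 queue=[T3] holders={T1,T4,T5,T6}
Step 16: signal(T6) -> count=0 queue=[] holders={T1,T3,T4,T5}
Step 17: signal(T3) -> count=1 queue=[] holders={T1,T4,T5}
Step 18: wait(T2) -> count=0 queue=[] holders={T1,T2,T4,T5}
Final holders: T1,T2,T4,T5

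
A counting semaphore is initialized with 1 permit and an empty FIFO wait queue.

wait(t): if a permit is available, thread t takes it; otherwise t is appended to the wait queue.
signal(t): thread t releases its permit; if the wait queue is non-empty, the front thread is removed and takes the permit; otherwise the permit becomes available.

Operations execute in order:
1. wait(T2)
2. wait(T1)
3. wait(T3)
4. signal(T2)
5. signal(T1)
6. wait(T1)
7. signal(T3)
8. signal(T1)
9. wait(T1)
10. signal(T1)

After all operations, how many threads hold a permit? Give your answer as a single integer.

Step 1: wait(T2) -> count=0 queue=[] holders={T2}
Step 2: wait(T1) -> count=0 queue=[T1] holders={T2}
Step 3: wait(T3) -> count=0 queue=[T1,T3] holders={T2}
Step 4: signal(T2) -> count=0 queue=[T3] holders={T1}
Step 5: signal(T1) -> count=0 queue=[] holders={T3}
Step 6: wait(T1) -> count=0 queue=[T1] holders={T3}
Step 7: signal(T3) -> count=0 queue=[] holders={T1}
Step 8: signal(T1) -> count=1 queue=[] holders={none}
Step 9: wait(T1) -> count=0 queue=[] holders={T1}
Step 10: signal(T1) -> count=1 queue=[] holders={none}
Final holders: {none} -> 0 thread(s)

Answer: 0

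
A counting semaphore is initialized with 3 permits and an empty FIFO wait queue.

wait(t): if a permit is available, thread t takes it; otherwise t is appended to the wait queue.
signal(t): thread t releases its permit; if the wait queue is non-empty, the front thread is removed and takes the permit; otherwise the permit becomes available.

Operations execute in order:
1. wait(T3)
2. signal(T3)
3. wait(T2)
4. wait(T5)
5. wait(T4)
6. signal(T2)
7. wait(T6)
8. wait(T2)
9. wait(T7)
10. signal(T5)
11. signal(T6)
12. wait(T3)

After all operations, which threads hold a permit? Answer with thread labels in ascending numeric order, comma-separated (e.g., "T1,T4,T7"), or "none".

Answer: T2,T4,T7

Derivation:
Step 1: wait(T3) -> count=2 queue=[] holders={T3}
Step 2: signal(T3) -> count=3 queue=[] holders={none}
Step 3: wait(T2) -> count=2 queue=[] holders={T2}
Step 4: wait(T5) -> count=1 queue=[] holders={T2,T5}
Step 5: wait(T4) -> count=0 queue=[] holders={T2,T4,T5}
Step 6: signal(T2) -> count=1 queue=[] holders={T4,T5}
Step 7: wait(T6) -> count=0 queue=[] holders={T4,T5,T6}
Step 8: wait(T2) -> count=0 queue=[T2] holders={T4,T5,T6}
Step 9: wait(T7) -> count=0 queue=[T2,T7] holders={T4,T5,T6}
Step 10: signal(T5) -> count=0 queue=[T7] holders={T2,T4,T6}
Step 11: signal(T6) -> count=0 queue=[] holders={T2,T4,T7}
Step 12: wait(T3) -> count=0 queue=[T3] holders={T2,T4,T7}
Final holders: T2,T4,T7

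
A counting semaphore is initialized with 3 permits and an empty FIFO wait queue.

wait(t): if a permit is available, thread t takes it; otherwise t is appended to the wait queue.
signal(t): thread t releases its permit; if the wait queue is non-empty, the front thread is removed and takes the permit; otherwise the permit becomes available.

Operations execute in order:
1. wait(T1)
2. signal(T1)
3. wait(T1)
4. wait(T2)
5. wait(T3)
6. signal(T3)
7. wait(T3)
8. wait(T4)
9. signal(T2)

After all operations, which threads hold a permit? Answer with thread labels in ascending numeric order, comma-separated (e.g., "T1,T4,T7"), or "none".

Step 1: wait(T1) -> count=2 queue=[] holders={T1}
Step 2: signal(T1) -> count=3 queue=[] holders={none}
Step 3: wait(T1) -> count=2 queue=[] holders={T1}
Step 4: wait(T2) -> count=1 queue=[] holders={T1,T2}
Step 5: wait(T3) -> count=0 queue=[] holders={T1,T2,T3}
Step 6: signal(T3) -> count=1 queue=[] holders={T1,T2}
Step 7: wait(T3) -> count=0 queue=[] holders={T1,T2,T3}
Step 8: wait(T4) -> count=0 queue=[T4] holders={T1,T2,T3}
Step 9: signal(T2) -> count=0 queue=[] holders={T1,T3,T4}
Final holders: T1,T3,T4

Answer: T1,T3,T4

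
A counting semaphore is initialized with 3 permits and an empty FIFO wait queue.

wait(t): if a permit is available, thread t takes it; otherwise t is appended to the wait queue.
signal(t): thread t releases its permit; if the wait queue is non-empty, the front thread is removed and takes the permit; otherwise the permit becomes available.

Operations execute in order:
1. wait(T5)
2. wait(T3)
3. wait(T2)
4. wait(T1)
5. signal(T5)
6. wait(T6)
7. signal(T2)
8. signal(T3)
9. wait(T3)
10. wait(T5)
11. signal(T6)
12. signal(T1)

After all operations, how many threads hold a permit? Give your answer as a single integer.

Step 1: wait(T5) -> count=2 queue=[] holders={T5}
Step 2: wait(T3) -> count=1 queue=[] holders={T3,T5}
Step 3: wait(T2) -> count=0 queue=[] holders={T2,T3,T5}
Step 4: wait(T1) -> count=0 queue=[T1] holders={T2,T3,T5}
Step 5: signal(T5) -> count=0 queue=[] holders={T1,T2,T3}
Step 6: wait(T6) -> count=0 queue=[T6] holders={T1,T2,T3}
Step 7: signal(T2) -> count=0 queue=[] holders={T1,T3,T6}
Step 8: signal(T3) -> count=1 queue=[] holders={T1,T6}
Step 9: wait(T3) -> count=0 queue=[] holders={T1,T3,T6}
Step 10: wait(T5) -> count=0 queue=[T5] holders={T1,T3,T6}
Step 11: signal(T6) -> count=0 queue=[] holders={T1,T3,T5}
Step 12: signal(T1) -> count=1 queue=[] holders={T3,T5}
Final holders: {T3,T5} -> 2 thread(s)

Answer: 2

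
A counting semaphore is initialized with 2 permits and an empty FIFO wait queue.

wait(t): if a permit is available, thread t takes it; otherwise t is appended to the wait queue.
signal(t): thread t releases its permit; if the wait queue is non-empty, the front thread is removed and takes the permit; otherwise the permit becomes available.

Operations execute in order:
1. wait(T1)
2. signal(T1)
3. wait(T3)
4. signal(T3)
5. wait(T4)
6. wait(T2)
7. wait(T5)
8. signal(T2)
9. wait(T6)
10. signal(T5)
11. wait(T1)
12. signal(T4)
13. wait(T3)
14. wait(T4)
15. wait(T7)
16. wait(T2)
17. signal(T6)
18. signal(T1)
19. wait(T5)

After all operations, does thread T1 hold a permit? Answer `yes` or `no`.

Answer: no

Derivation:
Step 1: wait(T1) -> count=1 queue=[] holders={T1}
Step 2: signal(T1) -> count=2 queue=[] holders={none}
Step 3: wait(T3) -> count=1 queue=[] holders={T3}
Step 4: signal(T3) -> count=2 queue=[] holders={none}
Step 5: wait(T4) -> count=1 queue=[] holders={T4}
Step 6: wait(T2) -> count=0 queue=[] holders={T2,T4}
Step 7: wait(T5) -> count=0 queue=[T5] holders={T2,T4}
Step 8: signal(T2) -> count=0 queue=[] holders={T4,T5}
Step 9: wait(T6) -> count=0 queue=[T6] holders={T4,T5}
Step 10: signal(T5) -> count=0 queue=[] holders={T4,T6}
Step 11: wait(T1) -> count=0 queue=[T1] holders={T4,T6}
Step 12: signal(T4) -> count=0 queue=[] holders={T1,T6}
Step 13: wait(T3) -> count=0 queue=[T3] holders={T1,T6}
Step 14: wait(T4) -> count=0 queue=[T3,T4] holders={T1,T6}
Step 15: wait(T7) -> count=0 queue=[T3,T4,T7] holders={T1,T6}
Step 16: wait(T2) -> count=0 queue=[T3,T4,T7,T2] holders={T1,T6}
Step 17: signal(T6) -> count=0 queue=[T4,T7,T2] holders={T1,T3}
Step 18: signal(T1) -> count=0 queue=[T7,T2] holders={T3,T4}
Step 19: wait(T5) -> count=0 queue=[T7,T2,T5] holders={T3,T4}
Final holders: {T3,T4} -> T1 not in holders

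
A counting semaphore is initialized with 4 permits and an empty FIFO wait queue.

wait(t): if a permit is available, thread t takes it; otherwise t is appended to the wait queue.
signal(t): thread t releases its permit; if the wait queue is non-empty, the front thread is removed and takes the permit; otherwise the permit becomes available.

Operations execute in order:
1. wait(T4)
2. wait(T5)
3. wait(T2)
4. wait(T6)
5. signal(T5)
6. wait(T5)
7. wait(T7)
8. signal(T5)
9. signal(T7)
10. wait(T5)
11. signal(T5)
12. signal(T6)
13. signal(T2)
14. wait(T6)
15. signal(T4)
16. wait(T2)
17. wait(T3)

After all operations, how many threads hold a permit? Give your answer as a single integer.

Answer: 3

Derivation:
Step 1: wait(T4) -> count=3 queue=[] holders={T4}
Step 2: wait(T5) -> count=2 queue=[] holders={T4,T5}
Step 3: wait(T2) -> count=1 queue=[] holders={T2,T4,T5}
Step 4: wait(T6) -> count=0 queue=[] holders={T2,T4,T5,T6}
Step 5: signal(T5) -> count=1 queue=[] holders={T2,T4,T6}
Step 6: wait(T5) -> count=0 queue=[] holders={T2,T4,T5,T6}
Step 7: wait(T7) -> count=0 queue=[T7] holders={T2,T4,T5,T6}
Step 8: signal(T5) -> count=0 queue=[] holders={T2,T4,T6,T7}
Step 9: signal(T7) -> count=1 queue=[] holders={T2,T4,T6}
Step 10: wait(T5) -> count=0 queue=[] holders={T2,T4,T5,T6}
Step 11: signal(T5) -> count=1 queue=[] holders={T2,T4,T6}
Step 12: signal(T6) -> count=2 queue=[] holders={T2,T4}
Step 13: signal(T2) -> count=3 queue=[] holders={T4}
Step 14: wait(T6) -> count=2 queue=[] holders={T4,T6}
Step 15: signal(T4) -> count=3 queue=[] holders={T6}
Step 16: wait(T2) -> count=2 queue=[] holders={T2,T6}
Step 17: wait(T3) -> count=1 queue=[] holders={T2,T3,T6}
Final holders: {T2,T3,T6} -> 3 thread(s)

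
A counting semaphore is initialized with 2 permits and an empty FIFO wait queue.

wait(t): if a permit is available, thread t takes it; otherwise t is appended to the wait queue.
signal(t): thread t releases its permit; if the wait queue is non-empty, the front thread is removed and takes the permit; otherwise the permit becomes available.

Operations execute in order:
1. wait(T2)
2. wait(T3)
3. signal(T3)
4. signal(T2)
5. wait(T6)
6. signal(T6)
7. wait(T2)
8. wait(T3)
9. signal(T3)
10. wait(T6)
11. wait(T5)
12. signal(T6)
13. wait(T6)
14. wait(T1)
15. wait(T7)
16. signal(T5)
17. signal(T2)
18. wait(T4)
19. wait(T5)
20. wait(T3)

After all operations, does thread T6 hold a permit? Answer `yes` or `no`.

Step 1: wait(T2) -> count=1 queue=[] holders={T2}
Step 2: wait(T3) -> count=0 queue=[] holders={T2,T3}
Step 3: signal(T3) -> count=1 queue=[] holders={T2}
Step 4: signal(T2) -> count=2 queue=[] holders={none}
Step 5: wait(T6) -> count=1 queue=[] holders={T6}
Step 6: signal(T6) -> count=2 queue=[] holders={none}
Step 7: wait(T2) -> count=1 queue=[] holders={T2}
Step 8: wait(T3) -> count=0 queue=[] holders={T2,T3}
Step 9: signal(T3) -> count=1 queue=[] holders={T2}
Step 10: wait(T6) -> count=0 queue=[] holders={T2,T6}
Step 11: wait(T5) -> count=0 queue=[T5] holders={T2,T6}
Step 12: signal(T6) -> count=0 queue=[] holders={T2,T5}
Step 13: wait(T6) -> count=0 queue=[T6] holders={T2,T5}
Step 14: wait(T1) -> count=0 queue=[T6,T1] holders={T2,T5}
Step 15: wait(T7) -> count=0 queue=[T6,T1,T7] holders={T2,T5}
Step 16: signal(T5) -> count=0 queue=[T1,T7] holders={T2,T6}
Step 17: signal(T2) -> count=0 queue=[T7] holders={T1,T6}
Step 18: wait(T4) -> count=0 queue=[T7,T4] holders={T1,T6}
Step 19: wait(T5) -> count=0 queue=[T7,T4,T5] holders={T1,T6}
Step 20: wait(T3) -> count=0 queue=[T7,T4,T5,T3] holders={T1,T6}
Final holders: {T1,T6} -> T6 in holders

Answer: yes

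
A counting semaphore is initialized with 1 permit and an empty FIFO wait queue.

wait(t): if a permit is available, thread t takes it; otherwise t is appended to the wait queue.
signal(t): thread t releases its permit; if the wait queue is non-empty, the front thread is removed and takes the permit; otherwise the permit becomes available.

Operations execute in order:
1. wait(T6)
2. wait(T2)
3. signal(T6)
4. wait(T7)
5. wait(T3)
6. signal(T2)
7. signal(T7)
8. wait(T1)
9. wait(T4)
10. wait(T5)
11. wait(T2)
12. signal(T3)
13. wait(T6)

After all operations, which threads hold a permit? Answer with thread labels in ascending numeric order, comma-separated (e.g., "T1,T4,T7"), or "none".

Step 1: wait(T6) -> count=0 queue=[] holders={T6}
Step 2: wait(T2) -> count=0 queue=[T2] holders={T6}
Step 3: signal(T6) -> count=0 queue=[] holders={T2}
Step 4: wait(T7) -> count=0 queue=[T7] holders={T2}
Step 5: wait(T3) -> count=0 queue=[T7,T3] holders={T2}
Step 6: signal(T2) -> count=0 queue=[T3] holders={T7}
Step 7: signal(T7) -> count=0 queue=[] holders={T3}
Step 8: wait(T1) -> count=0 queue=[T1] holders={T3}
Step 9: wait(T4) -> count=0 queue=[T1,T4] holders={T3}
Step 10: wait(T5) -> count=0 queue=[T1,T4,T5] holders={T3}
Step 11: wait(T2) -> count=0 queue=[T1,T4,T5,T2] holders={T3}
Step 12: signal(T3) -> count=0 queue=[T4,T5,T2] holders={T1}
Step 13: wait(T6) -> count=0 queue=[T4,T5,T2,T6] holders={T1}
Final holders: T1

Answer: T1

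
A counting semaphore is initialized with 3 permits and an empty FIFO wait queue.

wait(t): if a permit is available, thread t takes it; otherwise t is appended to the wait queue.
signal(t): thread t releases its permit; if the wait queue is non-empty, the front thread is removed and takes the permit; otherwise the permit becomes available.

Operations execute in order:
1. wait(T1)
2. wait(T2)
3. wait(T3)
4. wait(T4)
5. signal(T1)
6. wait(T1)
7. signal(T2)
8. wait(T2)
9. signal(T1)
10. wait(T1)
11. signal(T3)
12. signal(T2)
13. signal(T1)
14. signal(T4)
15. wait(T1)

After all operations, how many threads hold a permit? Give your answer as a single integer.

Step 1: wait(T1) -> count=2 queue=[] holders={T1}
Step 2: wait(T2) -> count=1 queue=[] holders={T1,T2}
Step 3: wait(T3) -> count=0 queue=[] holders={T1,T2,T3}
Step 4: wait(T4) -> count=0 queue=[T4] holders={T1,T2,T3}
Step 5: signal(T1) -> count=0 queue=[] holders={T2,T3,T4}
Step 6: wait(T1) -> count=0 queue=[T1] holders={T2,T3,T4}
Step 7: signal(T2) -> count=0 queue=[] holders={T1,T3,T4}
Step 8: wait(T2) -> count=0 queue=[T2] holders={T1,T3,T4}
Step 9: signal(T1) -> count=0 queue=[] holders={T2,T3,T4}
Step 10: wait(T1) -> count=0 queue=[T1] holders={T2,T3,T4}
Step 11: signal(T3) -> count=0 queue=[] holders={T1,T2,T4}
Step 12: signal(T2) -> count=1 queue=[] holders={T1,T4}
Step 13: signal(T1) -> count=2 queue=[] holders={T4}
Step 14: signal(T4) -> count=3 queue=[] holders={none}
Step 15: wait(T1) -> count=2 queue=[] holders={T1}
Final holders: {T1} -> 1 thread(s)

Answer: 1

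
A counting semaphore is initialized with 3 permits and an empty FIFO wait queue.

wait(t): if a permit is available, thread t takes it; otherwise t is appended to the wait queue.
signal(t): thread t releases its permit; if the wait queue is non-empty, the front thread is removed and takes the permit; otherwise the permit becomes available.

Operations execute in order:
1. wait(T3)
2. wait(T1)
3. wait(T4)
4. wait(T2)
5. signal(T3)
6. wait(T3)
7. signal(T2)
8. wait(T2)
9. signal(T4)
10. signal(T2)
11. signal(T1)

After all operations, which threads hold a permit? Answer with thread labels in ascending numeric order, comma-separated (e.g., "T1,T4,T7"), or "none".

Step 1: wait(T3) -> count=2 queue=[] holders={T3}
Step 2: wait(T1) -> count=1 queue=[] holders={T1,T3}
Step 3: wait(T4) -> count=0 queue=[] holders={T1,T3,T4}
Step 4: wait(T2) -> count=0 queue=[T2] holders={T1,T3,T4}
Step 5: signal(T3) -> count=0 queue=[] holders={T1,T2,T4}
Step 6: wait(T3) -> count=0 queue=[T3] holders={T1,T2,T4}
Step 7: signal(T2) -> count=0 queue=[] holders={T1,T3,T4}
Step 8: wait(T2) -> count=0 queue=[T2] holders={T1,T3,T4}
Step 9: signal(T4) -> count=0 queue=[] holders={T1,T2,T3}
Step 10: signal(T2) -> count=1 queue=[] holders={T1,T3}
Step 11: signal(T1) -> count=2 queue=[] holders={T3}
Final holders: T3

Answer: T3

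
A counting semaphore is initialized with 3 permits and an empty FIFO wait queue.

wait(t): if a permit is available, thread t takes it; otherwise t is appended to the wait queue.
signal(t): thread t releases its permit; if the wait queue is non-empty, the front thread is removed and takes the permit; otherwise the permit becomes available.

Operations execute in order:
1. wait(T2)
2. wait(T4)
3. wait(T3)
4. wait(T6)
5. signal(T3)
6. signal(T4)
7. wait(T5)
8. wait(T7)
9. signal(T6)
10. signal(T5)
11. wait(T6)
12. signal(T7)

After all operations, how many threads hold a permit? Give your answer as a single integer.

Step 1: wait(T2) -> count=2 queue=[] holders={T2}
Step 2: wait(T4) -> count=1 queue=[] holders={T2,T4}
Step 3: wait(T3) -> count=0 queue=[] holders={T2,T3,T4}
Step 4: wait(T6) -> count=0 queue=[T6] holders={T2,T3,T4}
Step 5: signal(T3) -> count=0 queue=[] holders={T2,T4,T6}
Step 6: signal(T4) -> count=1 queue=[] holders={T2,T6}
Step 7: wait(T5) -> count=0 queue=[] holders={T2,T5,T6}
Step 8: wait(T7) -> count=0 queue=[T7] holders={T2,T5,T6}
Step 9: signal(T6) -> count=0 queue=[] holders={T2,T5,T7}
Step 10: signal(T5) -> count=1 queue=[] holders={T2,T7}
Step 11: wait(T6) -> count=0 queue=[] holders={T2,T6,T7}
Step 12: signal(T7) -> count=1 queue=[] holders={T2,T6}
Final holders: {T2,T6} -> 2 thread(s)

Answer: 2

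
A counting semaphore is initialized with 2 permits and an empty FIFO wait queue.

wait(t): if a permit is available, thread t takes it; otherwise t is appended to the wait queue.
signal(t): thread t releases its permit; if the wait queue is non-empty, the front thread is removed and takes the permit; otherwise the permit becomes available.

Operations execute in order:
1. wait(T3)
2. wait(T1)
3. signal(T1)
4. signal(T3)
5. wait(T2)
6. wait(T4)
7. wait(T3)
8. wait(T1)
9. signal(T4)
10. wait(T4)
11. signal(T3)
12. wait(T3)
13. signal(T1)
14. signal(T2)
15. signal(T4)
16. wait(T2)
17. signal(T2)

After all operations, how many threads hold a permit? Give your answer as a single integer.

Answer: 1

Derivation:
Step 1: wait(T3) -> count=1 queue=[] holders={T3}
Step 2: wait(T1) -> count=0 queue=[] holders={T1,T3}
Step 3: signal(T1) -> count=1 queue=[] holders={T3}
Step 4: signal(T3) -> count=2 queue=[] holders={none}
Step 5: wait(T2) -> count=1 queue=[] holders={T2}
Step 6: wait(T4) -> count=0 queue=[] holders={T2,T4}
Step 7: wait(T3) -> count=0 queue=[T3] holders={T2,T4}
Step 8: wait(T1) -> count=0 queue=[T3,T1] holders={T2,T4}
Step 9: signal(T4) -> count=0 queue=[T1] holders={T2,T3}
Step 10: wait(T4) -> count=0 queue=[T1,T4] holders={T2,T3}
Step 11: signal(T3) -> count=0 queue=[T4] holders={T1,T2}
Step 12: wait(T3) -> count=0 queue=[T4,T3] holders={T1,T2}
Step 13: signal(T1) -> count=0 queue=[T3] holders={T2,T4}
Step 14: signal(T2) -> count=0 queue=[] holders={T3,T4}
Step 15: signal(T4) -> count=1 queue=[] holders={T3}
Step 16: wait(T2) -> count=0 queue=[] holders={T2,T3}
Step 17: signal(T2) -> count=1 queue=[] holders={T3}
Final holders: {T3} -> 1 thread(s)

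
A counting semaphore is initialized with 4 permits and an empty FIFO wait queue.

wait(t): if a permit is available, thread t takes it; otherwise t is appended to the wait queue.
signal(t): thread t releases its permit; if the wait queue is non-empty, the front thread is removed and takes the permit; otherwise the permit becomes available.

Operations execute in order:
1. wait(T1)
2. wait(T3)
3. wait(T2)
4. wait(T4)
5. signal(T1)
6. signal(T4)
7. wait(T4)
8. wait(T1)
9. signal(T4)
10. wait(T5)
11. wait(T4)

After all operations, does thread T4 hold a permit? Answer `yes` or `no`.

Step 1: wait(T1) -> count=3 queue=[] holders={T1}
Step 2: wait(T3) -> count=2 queue=[] holders={T1,T3}
Step 3: wait(T2) -> count=1 queue=[] holders={T1,T2,T3}
Step 4: wait(T4) -> count=0 queue=[] holders={T1,T2,T3,T4}
Step 5: signal(T1) -> count=1 queue=[] holders={T2,T3,T4}
Step 6: signal(T4) -> count=2 queue=[] holders={T2,T3}
Step 7: wait(T4) -> count=1 queue=[] holders={T2,T3,T4}
Step 8: wait(T1) -> count=0 queue=[] holders={T1,T2,T3,T4}
Step 9: signal(T4) -> count=1 queue=[] holders={T1,T2,T3}
Step 10: wait(T5) -> count=0 queue=[] holders={T1,T2,T3,T5}
Step 11: wait(T4) -> count=0 queue=[T4] holders={T1,T2,T3,T5}
Final holders: {T1,T2,T3,T5} -> T4 not in holders

Answer: no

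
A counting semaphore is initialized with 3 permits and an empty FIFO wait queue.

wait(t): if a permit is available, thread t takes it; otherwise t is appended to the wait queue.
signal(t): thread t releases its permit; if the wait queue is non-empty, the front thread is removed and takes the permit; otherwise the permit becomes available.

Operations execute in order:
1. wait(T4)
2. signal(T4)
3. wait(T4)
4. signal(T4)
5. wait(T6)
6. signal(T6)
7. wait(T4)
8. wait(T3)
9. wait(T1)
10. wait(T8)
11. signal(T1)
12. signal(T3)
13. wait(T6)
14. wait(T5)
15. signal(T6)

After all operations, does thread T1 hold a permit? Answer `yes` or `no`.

Step 1: wait(T4) -> count=2 queue=[] holders={T4}
Step 2: signal(T4) -> count=3 queue=[] holders={none}
Step 3: wait(T4) -> count=2 queue=[] holders={T4}
Step 4: signal(T4) -> count=3 queue=[] holders={none}
Step 5: wait(T6) -> count=2 queue=[] holders={T6}
Step 6: signal(T6) -> count=3 queue=[] holders={none}
Step 7: wait(T4) -> count=2 queue=[] holders={T4}
Step 8: wait(T3) -> count=1 queue=[] holders={T3,T4}
Step 9: wait(T1) -> count=0 queue=[] holders={T1,T3,T4}
Step 10: wait(T8) -> count=0 queue=[T8] holders={T1,T3,T4}
Step 11: signal(T1) -> count=0 queue=[] holders={T3,T4,T8}
Step 12: signal(T3) -> count=1 queue=[] holders={T4,T8}
Step 13: wait(T6) -> count=0 queue=[] holders={T4,T6,T8}
Step 14: wait(T5) -> count=0 queue=[T5] holders={T4,T6,T8}
Step 15: signal(T6) -> count=0 queue=[] holders={T4,T5,T8}
Final holders: {T4,T5,T8} -> T1 not in holders

Answer: no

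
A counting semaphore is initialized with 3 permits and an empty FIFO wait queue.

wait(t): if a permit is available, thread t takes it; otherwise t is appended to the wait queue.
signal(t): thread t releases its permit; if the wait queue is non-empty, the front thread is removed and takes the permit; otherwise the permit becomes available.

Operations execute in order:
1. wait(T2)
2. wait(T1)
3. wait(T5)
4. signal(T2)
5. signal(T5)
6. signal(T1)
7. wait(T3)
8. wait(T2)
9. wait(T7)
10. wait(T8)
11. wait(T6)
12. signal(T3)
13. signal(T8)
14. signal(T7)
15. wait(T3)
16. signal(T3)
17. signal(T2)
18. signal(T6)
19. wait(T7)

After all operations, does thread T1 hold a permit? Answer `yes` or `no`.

Step 1: wait(T2) -> count=2 queue=[] holders={T2}
Step 2: wait(T1) -> count=1 queue=[] holders={T1,T2}
Step 3: wait(T5) -> count=0 queue=[] holders={T1,T2,T5}
Step 4: signal(T2) -> count=1 queue=[] holders={T1,T5}
Step 5: signal(T5) -> count=2 queue=[] holders={T1}
Step 6: signal(T1) -> count=3 queue=[] holders={none}
Step 7: wait(T3) -> count=2 queue=[] holders={T3}
Step 8: wait(T2) -> count=1 queue=[] holders={T2,T3}
Step 9: wait(T7) -> count=0 queue=[] holders={T2,T3,T7}
Step 10: wait(T8) -> count=0 queue=[T8] holders={T2,T3,T7}
Step 11: wait(T6) -> count=0 queue=[T8,T6] holders={T2,T3,T7}
Step 12: signal(T3) -> count=0 queue=[T6] holders={T2,T7,T8}
Step 13: signal(T8) -> count=0 queue=[] holders={T2,T6,T7}
Step 14: signal(T7) -> count=1 queue=[] holders={T2,T6}
Step 15: wait(T3) -> count=0 queue=[] holders={T2,T3,T6}
Step 16: signal(T3) -> count=1 queue=[] holders={T2,T6}
Step 17: signal(T2) -> count=2 queue=[] holders={T6}
Step 18: signal(T6) -> count=3 queue=[] holders={none}
Step 19: wait(T7) -> count=2 queue=[] holders={T7}
Final holders: {T7} -> T1 not in holders

Answer: no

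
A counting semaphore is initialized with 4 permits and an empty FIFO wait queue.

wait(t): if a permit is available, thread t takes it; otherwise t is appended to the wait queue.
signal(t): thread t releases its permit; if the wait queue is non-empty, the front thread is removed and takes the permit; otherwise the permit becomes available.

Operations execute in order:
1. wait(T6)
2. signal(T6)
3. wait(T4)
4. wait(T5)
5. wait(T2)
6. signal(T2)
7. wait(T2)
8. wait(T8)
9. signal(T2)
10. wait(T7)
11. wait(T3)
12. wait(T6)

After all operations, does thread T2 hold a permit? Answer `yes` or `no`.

Step 1: wait(T6) -> count=3 queue=[] holders={T6}
Step 2: signal(T6) -> count=4 queue=[] holders={none}
Step 3: wait(T4) -> count=3 queue=[] holders={T4}
Step 4: wait(T5) -> count=2 queue=[] holders={T4,T5}
Step 5: wait(T2) -> count=1 queue=[] holders={T2,T4,T5}
Step 6: signal(T2) -> count=2 queue=[] holders={T4,T5}
Step 7: wait(T2) -> count=1 queue=[] holders={T2,T4,T5}
Step 8: wait(T8) -> count=0 queue=[] holders={T2,T4,T5,T8}
Step 9: signal(T2) -> count=1 queue=[] holders={T4,T5,T8}
Step 10: wait(T7) -> count=0 queue=[] holders={T4,T5,T7,T8}
Step 11: wait(T3) -> count=0 queue=[T3] holders={T4,T5,T7,T8}
Step 12: wait(T6) -> count=0 queue=[T3,T6] holders={T4,T5,T7,T8}
Final holders: {T4,T5,T7,T8} -> T2 not in holders

Answer: no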